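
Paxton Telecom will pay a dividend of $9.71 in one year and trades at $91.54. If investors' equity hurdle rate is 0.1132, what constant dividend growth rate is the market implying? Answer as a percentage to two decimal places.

From P₀ = D₁/(r − g), the implied growth is g = r − D₁/P₀.
g = 0.1132 − 9.71/91.54 = 0.1132 − 0.10607 = 0.00713

0.71%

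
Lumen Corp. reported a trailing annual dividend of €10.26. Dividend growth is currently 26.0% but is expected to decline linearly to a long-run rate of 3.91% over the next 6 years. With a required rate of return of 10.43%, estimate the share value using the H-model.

H-model: P₀ = D₀[(1+g_L) + H(g_S−g_L)]/(r−g_L), with H = 6/2 = 3.
P₀ = 10.26 × [(1+0.0391) + 3×(0.26−0.0391)] / (0.1043−0.0391)
   = 10.26 × 1.7018 / 0.0652 = 267.7986

€267.80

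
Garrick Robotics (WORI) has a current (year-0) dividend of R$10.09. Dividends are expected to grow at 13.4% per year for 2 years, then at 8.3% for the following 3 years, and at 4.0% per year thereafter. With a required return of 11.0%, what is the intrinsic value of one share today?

Three-stage DDM. Project D₁…D_5; terminal Gordon value at t=5 with g = 0.04; discount at r = 0.11.
D_1 = 11.4421
D_2 = 12.9753
D_3 = 14.0522
D_4 = 15.2186
D_5 = 16.4817
TV_5 = 17.1410/(0.11−0.04) = 244.8713
P₀ = Σ Dₜ/(1+r)ᵗ + TV_5/(1+r)^5 = 196.2394

R$196.24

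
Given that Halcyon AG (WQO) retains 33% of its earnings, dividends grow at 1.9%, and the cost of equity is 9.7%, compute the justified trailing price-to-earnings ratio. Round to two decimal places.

Payout ratio b = 1 − 0.33 = 0.67.
Justified trailing P/E = b(1+g)/(r−g) = 0.67×(1+0.019)/(0.097−0.019) = 8.7529

8.75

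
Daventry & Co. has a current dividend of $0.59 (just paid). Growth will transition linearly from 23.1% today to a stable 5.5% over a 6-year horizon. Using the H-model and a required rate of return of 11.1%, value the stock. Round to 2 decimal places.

H-model: P₀ = D₀[(1+g_L) + H(g_S−g_L)]/(r−g_L), with H = 6/2 = 3.
P₀ = 0.59 × [(1+0.055) + 3×(0.231−0.055)] / (0.111−0.055)
   = 0.59 × 1.5830 / 0.056 = 16.6780

$16.68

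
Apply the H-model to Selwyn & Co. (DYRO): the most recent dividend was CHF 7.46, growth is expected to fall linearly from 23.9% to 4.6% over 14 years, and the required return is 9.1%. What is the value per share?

H-model: P₀ = D₀[(1+g_L) + H(g_S−g_L)]/(r−g_L), with H = 14/2 = 7.
P₀ = 7.46 × [(1+0.046) + 7×(0.239−0.046)] / (0.091−0.046)
   = 7.46 × 2.3970 / 0.045 = 397.3693

CHF 397.37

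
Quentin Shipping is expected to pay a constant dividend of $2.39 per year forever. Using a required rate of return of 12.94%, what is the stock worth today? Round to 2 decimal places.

$18.47

Zero-growth DDM (perpetuity): P₀ = D/r = 2.39 / 0.1294 = 18.4699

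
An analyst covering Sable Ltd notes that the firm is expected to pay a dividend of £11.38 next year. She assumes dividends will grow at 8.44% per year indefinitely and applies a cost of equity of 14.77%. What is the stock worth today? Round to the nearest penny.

Gordon growth model: P₀ = D₁/(r − g), with D₁ = 11.38 given directly.
P₀ = 11.3800 / (0.1477 − 0.0844) = 11.3800 / 0.0633 = 179.7788

£179.78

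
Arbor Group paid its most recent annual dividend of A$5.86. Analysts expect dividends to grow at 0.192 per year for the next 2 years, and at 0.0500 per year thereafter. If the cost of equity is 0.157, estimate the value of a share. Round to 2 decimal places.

Two-stage DDM. Project D₁…D_2 at 0.192, terminal growth 0.05, discount at r = 0.157.
D_1 = 6.9851
D_2 = 8.3263
Terminal value at t=2: TV = D_3/(r−g) = 8.7426/(0.157−0.05) = 81.7063
P₀ = 6.9851/(1+0.157)^1 + 8.3263/(1+0.157)^2 + 81.7063/(1+0.157)^2 = 73.2936

A$73.29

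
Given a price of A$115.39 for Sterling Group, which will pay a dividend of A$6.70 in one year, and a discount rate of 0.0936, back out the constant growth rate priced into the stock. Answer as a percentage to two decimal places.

3.55%

From P₀ = D₁/(r − g), the implied growth is g = r − D₁/P₀.
g = 0.0936 − 6.70/115.39 = 0.0936 − 0.05806 = 0.03554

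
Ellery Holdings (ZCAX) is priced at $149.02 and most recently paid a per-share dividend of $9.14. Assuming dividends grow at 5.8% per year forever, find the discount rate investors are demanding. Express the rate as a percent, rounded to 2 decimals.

12.29%

Rearranging the constant-growth DDM: r = D₁/P₀ + g.
D₁ = 9.14 × (1 + 0.058) = 9.6701.
r = 9.6701 / 149.02 + 0.058 = 0.06489 + 0.058 = 0.12289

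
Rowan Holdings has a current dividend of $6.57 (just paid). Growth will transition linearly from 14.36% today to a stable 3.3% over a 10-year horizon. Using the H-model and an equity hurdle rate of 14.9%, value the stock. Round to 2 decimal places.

$89.83

H-model: P₀ = D₀[(1+g_L) + H(g_S−g_L)]/(r−g_L), with H = 10/2 = 5.
P₀ = 6.57 × [(1+0.033) + 5×(0.1436−0.033)] / (0.149−0.033)
   = 6.57 × 1.5860 / 0.116 = 89.8278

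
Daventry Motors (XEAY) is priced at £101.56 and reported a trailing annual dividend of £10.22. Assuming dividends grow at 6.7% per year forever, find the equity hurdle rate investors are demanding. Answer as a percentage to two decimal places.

Rearranging the constant-growth DDM: r = D₁/P₀ + g.
D₁ = 10.22 × (1 + 0.067) = 10.9047.
r = 10.9047 / 101.56 + 0.067 = 0.10737 + 0.067 = 0.17437

17.44%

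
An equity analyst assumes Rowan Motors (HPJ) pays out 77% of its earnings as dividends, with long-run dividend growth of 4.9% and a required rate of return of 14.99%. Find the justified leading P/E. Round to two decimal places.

7.63

Justified leading P/E = b/(r−g) = 0.77/(0.1499−0.049) = 7.6313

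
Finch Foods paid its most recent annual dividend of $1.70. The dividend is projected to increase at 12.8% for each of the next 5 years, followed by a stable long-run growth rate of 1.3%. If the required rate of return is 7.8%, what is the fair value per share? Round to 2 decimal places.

$42.99

Two-stage DDM. Project D₁…D_5 at 0.128, terminal growth 0.013, discount at r = 0.078.
D_1 = 1.9176
D_2 = 2.1631
D_3 = 2.4399
D_4 = 2.7522
D_5 = 3.1045
Terminal value at t=5: TV = D_6/(r−g) = 3.1449/(0.078−0.013) = 48.3827
P₀ = 1.9176/(1+0.078)^1 + 2.1631/(1+0.078)^2 + 2.4399/(1+0.078)^3 + 2.7522/(1+0.078)^4 + 3.1045/(1+0.078)^5 + 48.3827/(1+0.078)^5 = 42.9936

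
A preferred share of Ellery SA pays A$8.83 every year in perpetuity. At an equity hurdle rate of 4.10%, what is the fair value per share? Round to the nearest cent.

A$215.37

Zero-growth DDM (perpetuity): P₀ = D/r = 8.83 / 0.041 = 215.3659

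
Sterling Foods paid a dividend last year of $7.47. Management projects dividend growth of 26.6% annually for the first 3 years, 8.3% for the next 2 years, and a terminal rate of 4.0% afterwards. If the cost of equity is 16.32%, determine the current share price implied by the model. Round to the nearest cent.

$114.40

Three-stage DDM. Project D₁…D_5; terminal Gordon value at t=5 with g = 0.04; discount at r = 0.1632.
D_1 = 9.4570
D_2 = 11.9726
D_3 = 15.1573
D_4 = 16.4154
D_5 = 17.7778
TV_5 = 18.4889/(0.1632−0.04) = 150.0726
P₀ = Σ Dₜ/(1+r)ᵗ + TV_5/(1+r)^5 = 114.3988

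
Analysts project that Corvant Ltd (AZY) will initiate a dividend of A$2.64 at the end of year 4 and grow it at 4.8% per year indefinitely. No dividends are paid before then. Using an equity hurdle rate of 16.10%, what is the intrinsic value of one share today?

A$14.93

Deferred-dividend DDM. At t=3 the remaining stream is a growing perpetuity with first payment D_4 = 2.64.
V_3 = D_4/(r−g) = 2.64/(0.161−0.048) = 23.3628
P₀ = V_3/(1+r)^3 = 23.3628/(1+0.161)^3 = 14.9289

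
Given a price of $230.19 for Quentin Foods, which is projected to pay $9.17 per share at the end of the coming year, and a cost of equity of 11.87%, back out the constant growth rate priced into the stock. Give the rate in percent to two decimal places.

From P₀ = D₁/(r − g), the implied growth is g = r − D₁/P₀.
g = 0.1187 − 9.17/230.19 = 0.1187 − 0.03984 = 0.07886

7.89%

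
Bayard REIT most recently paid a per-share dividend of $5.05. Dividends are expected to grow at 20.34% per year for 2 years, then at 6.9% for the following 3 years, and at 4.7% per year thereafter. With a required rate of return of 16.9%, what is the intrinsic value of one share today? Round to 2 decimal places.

Three-stage DDM. Project D₁…D_5; terminal Gordon value at t=5 with g = 0.047; discount at r = 0.169.
D_1 = 6.0772
D_2 = 7.3133
D_3 = 7.8179
D_4 = 8.3573
D_5 = 8.9340
TV_5 = 9.3539/(0.169−0.047) = 76.6710
P₀ = Σ Dₜ/(1+r)ᵗ + TV_5/(1+r)^5 = 59.1318

$59.13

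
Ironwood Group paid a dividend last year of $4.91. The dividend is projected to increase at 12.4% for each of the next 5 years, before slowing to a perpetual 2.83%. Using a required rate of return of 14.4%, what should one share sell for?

$63.25

Two-stage DDM. Project D₁…D_5 at 0.124, terminal growth 0.0283, discount at r = 0.144.
D_1 = 5.5188
D_2 = 6.2032
D_3 = 6.9724
D_4 = 7.8369
D_5 = 8.8087
Terminal value at t=5: TV = D_6/(r−g) = 9.0580/(0.144−0.0283) = 78.2888
P₀ = 5.5188/(1+0.144)^1 + 6.2032/(1+0.144)^2 + 6.9724/(1+0.144)^3 + 7.8369/(1+0.144)^4 + 8.8087/(1+0.144)^5 + 78.2888/(1+0.144)^5 = 63.2469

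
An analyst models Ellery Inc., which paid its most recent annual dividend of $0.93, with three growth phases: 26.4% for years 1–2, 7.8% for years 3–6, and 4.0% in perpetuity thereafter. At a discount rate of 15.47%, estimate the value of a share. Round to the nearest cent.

$13.57

Three-stage DDM. Project D₁…D_6; terminal Gordon value at t=6 with g = 0.04; discount at r = 0.1547.
D_1 = 1.1755
D_2 = 1.4859
D_3 = 1.6018
D_4 = 1.7267
D_5 = 1.8614
D_6 = 2.0066
TV_6 = 2.0868/(0.1547−0.04) = 18.1937
P₀ = Σ Dₜ/(1+r)ᵗ + TV_6/(1+r)^6 = 13.5728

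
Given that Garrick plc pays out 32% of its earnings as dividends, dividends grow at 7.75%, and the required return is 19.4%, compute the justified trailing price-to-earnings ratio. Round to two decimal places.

Justified trailing P/E = b(1+g)/(r−g) = 0.32×(1+0.0775)/(0.194−0.0775) = 2.9597

2.96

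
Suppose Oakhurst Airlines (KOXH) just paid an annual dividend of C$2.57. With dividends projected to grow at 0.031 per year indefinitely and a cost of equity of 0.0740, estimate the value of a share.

Gordon growth model: P₀ = D₁/(r − g). D₁ = 2.57 × (1 + 0.031) = 2.6497.
P₀ = 2.6497 / (0.074 − 0.031) = 2.6497 / 0.043 = 61.6202

C$61.62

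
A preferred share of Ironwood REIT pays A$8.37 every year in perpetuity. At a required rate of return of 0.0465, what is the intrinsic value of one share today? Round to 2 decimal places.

Zero-growth DDM (perpetuity): P₀ = D/r = 8.37 / 0.0465 = 180.0000

A$180.00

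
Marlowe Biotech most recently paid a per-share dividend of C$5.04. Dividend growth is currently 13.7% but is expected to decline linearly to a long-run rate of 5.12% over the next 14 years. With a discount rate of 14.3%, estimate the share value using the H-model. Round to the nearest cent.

C$90.69

H-model: P₀ = D₀[(1+g_L) + H(g_S−g_L)]/(r−g_L), with H = 14/2 = 7.
P₀ = 5.04 × [(1+0.0512) + 7×(0.137−0.0512)] / (0.143−0.0512)
   = 5.04 × 1.6518 / 0.0918 = 90.6871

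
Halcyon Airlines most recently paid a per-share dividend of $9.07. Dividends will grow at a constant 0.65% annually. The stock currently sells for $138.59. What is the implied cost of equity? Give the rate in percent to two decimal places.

Rearranging the constant-growth DDM: r = D₁/P₀ + g.
D₁ = 9.07 × (1 + 0.0065) = 9.1290.
r = 9.1290 / 138.59 + 0.0065 = 0.06587 + 0.0065 = 0.07237

7.24%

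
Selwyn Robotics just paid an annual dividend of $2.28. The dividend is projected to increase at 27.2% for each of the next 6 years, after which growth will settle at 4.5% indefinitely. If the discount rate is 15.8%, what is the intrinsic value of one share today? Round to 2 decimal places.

$56.29

Two-stage DDM. Project D₁…D_6 at 0.272, terminal growth 0.045, discount at r = 0.158.
D_1 = 2.9002
D_2 = 3.6890
D_3 = 4.6924
D_4 = 5.9687
D_5 = 7.5922
D_6 = 9.6573
Terminal value at t=6: TV = D_7/(r−g) = 10.0919/(0.158−0.045) = 89.3090
P₀ = 2.9002/(1+0.158)^1 + 3.6890/(1+0.158)^2 + 4.6924/(1+0.158)^3 + 5.9687/(1+0.158)^4 + 7.5922/(1+0.158)^5 + 9.6573/(1+0.158)^6 + 89.3090/(1+0.158)^6 = 56.2854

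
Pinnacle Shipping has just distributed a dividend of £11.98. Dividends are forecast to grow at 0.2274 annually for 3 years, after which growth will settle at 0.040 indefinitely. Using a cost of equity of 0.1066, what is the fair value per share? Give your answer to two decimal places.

Two-stage DDM. Project D₁…D_3 at 0.2274, terminal growth 0.04, discount at r = 0.1066.
D_1 = 14.7043
D_2 = 18.0480
D_3 = 22.1521
Terminal value at t=3: TV = D_4/(r−g) = 23.0382/(0.1066−0.04) = 345.9189
P₀ = 14.7043/(1+0.1066)^1 + 18.0480/(1+0.1066)^2 + 22.1521/(1+0.1066)^3 + 345.9189/(1+0.1066)^3 = 299.6448

£299.64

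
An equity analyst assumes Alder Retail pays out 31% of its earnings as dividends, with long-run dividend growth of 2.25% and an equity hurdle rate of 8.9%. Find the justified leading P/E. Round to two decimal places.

Justified leading P/E = b/(r−g) = 0.31/(0.089−0.0225) = 4.6617

4.66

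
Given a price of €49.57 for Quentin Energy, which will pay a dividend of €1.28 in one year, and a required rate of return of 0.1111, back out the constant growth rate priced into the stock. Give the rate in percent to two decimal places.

From P₀ = D₁/(r − g), the implied growth is g = r − D₁/P₀.
g = 0.1111 − 1.28/49.57 = 0.1111 − 0.02582 = 0.08528

8.53%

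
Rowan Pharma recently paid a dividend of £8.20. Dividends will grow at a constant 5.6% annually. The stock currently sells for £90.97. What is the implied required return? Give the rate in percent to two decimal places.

15.12%

Rearranging the constant-growth DDM: r = D₁/P₀ + g.
D₁ = 8.20 × (1 + 0.056) = 8.6592.
r = 8.6592 / 90.97 + 0.056 = 0.09519 + 0.056 = 0.15119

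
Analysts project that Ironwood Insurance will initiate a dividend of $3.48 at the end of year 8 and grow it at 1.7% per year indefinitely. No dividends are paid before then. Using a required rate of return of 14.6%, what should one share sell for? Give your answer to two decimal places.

Deferred-dividend DDM. At t=7 the remaining stream is a growing perpetuity with first payment D_8 = 3.48.
V_7 = D_8/(r−g) = 3.48/(0.146−0.017) = 26.9767
P₀ = V_7/(1+r)^7 = 26.9767/(1+0.146)^7 = 10.3920

$10.39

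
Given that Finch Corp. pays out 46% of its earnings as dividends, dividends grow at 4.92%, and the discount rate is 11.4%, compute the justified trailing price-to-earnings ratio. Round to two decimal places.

7.45

Justified trailing P/E = b(1+g)/(r−g) = 0.46×(1+0.0492)/(0.114−0.0492) = 7.4480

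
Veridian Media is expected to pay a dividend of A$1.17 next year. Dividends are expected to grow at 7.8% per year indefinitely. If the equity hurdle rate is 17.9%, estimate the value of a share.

A$11.58

Gordon growth model: P₀ = D₁/(r − g), with D₁ = 1.17 given directly.
P₀ = 1.1700 / (0.179 − 0.078) = 1.1700 / 0.101 = 11.5842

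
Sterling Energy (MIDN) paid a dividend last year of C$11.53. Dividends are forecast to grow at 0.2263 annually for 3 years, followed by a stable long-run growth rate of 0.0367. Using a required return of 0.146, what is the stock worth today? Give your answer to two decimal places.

Two-stage DDM. Project D₁…D_3 at 0.2263, terminal growth 0.0367, discount at r = 0.146.
D_1 = 14.1392
D_2 = 17.3389
D_3 = 21.2628
Terminal value at t=3: TV = D_4/(r−g) = 22.0431/(0.146−0.0367) = 201.6752
P₀ = 14.1392/(1+0.146)^1 + 17.3389/(1+0.146)^2 + 21.2628/(1+0.146)^3 + 201.6752/(1+0.146)^3 = 173.6659

C$173.67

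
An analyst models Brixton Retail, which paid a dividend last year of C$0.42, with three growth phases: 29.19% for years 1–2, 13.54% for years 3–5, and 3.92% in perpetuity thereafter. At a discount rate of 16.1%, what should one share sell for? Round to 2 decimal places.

Three-stage DDM. Project D₁…D_5; terminal Gordon value at t=5 with g = 0.0392; discount at r = 0.161.
D_1 = 0.5426
D_2 = 0.7010
D_3 = 0.7959
D_4 = 0.9037
D_5 = 1.0260
TV_5 = 1.0662/(0.161−0.0392) = 8.7540
P₀ = Σ Dₜ/(1+r)ᵗ + TV_5/(1+r)^5 = 6.6297

C$6.63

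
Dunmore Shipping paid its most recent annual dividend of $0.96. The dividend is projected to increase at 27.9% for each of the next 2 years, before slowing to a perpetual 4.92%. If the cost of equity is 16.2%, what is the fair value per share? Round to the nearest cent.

Two-stage DDM. Project D₁…D_2 at 0.279, terminal growth 0.0492, discount at r = 0.162.
D_1 = 1.2278
D_2 = 1.5704
Terminal value at t=2: TV = D_3/(r−g) = 1.6477/(0.162−0.0492) = 14.6070
P₀ = 1.2278/(1+0.162)^1 + 1.5704/(1+0.162)^2 + 14.6070/(1+0.162)^2 = 13.0378

$13.04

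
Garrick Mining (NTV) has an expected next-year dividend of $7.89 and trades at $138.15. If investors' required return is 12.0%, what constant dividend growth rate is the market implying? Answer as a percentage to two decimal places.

From P₀ = D₁/(r − g), the implied growth is g = r − D₁/P₀.
g = 0.12 − 7.89/138.15 = 0.12 − 0.05711 = 0.06289

6.29%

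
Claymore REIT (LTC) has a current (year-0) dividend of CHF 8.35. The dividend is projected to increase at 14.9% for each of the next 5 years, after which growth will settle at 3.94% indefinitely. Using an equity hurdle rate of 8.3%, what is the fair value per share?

Two-stage DDM. Project D₁…D_5 at 0.149, terminal growth 0.0394, discount at r = 0.083.
D_1 = 9.5941
D_2 = 11.0237
D_3 = 12.6662
D_4 = 14.5535
D_5 = 16.7219
Terminal value at t=5: TV = D_6/(r−g) = 17.3808/(0.083−0.0394) = 398.6418
P₀ = 9.5941/(1+0.083)^1 + 11.0237/(1+0.083)^2 + 12.6662/(1+0.083)^3 + 14.5535/(1+0.083)^4 + 16.7219/(1+0.083)^5 + 398.6418/(1+0.083)^5 = 317.6042

CHF 317.60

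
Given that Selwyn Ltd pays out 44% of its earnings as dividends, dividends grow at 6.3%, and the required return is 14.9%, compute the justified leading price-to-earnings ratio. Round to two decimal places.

Justified leading P/E = b/(r−g) = 0.44/(0.149−0.063) = 5.1163

5.12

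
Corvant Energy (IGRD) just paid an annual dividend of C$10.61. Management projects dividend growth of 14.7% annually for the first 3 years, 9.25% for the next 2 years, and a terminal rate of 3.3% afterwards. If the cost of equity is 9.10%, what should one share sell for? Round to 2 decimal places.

C$280.11

Three-stage DDM. Project D₁…D_5; terminal Gordon value at t=5 with g = 0.033; discount at r = 0.091.
D_1 = 12.1697
D_2 = 13.9586
D_3 = 16.0105
D_4 = 17.4915
D_5 = 19.1095
TV_5 = 19.7401/(0.091−0.033) = 340.3462
P₀ = Σ Dₜ/(1+r)ᵗ + TV_5/(1+r)^5 = 280.1097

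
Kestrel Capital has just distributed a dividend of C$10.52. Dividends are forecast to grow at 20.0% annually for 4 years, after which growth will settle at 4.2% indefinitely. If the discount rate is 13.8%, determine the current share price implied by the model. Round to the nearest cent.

Two-stage DDM. Project D₁…D_4 at 0.2, terminal growth 0.042, discount at r = 0.138.
D_1 = 12.6240
D_2 = 15.1488
D_3 = 18.1786
D_4 = 21.8143
Terminal value at t=4: TV = D_5/(r−g) = 22.7305/(0.138−0.042) = 236.7757
P₀ = 12.6240/(1+0.138)^1 + 15.1488/(1+0.138)^2 + 18.1786/(1+0.138)^3 + 21.8143/(1+0.138)^4 + 236.7757/(1+0.138)^4 = 189.3107

C$189.31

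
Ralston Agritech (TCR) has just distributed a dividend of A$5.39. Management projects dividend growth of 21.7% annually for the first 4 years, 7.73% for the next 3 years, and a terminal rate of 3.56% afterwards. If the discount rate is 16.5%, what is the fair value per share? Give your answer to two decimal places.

Three-stage DDM. Project D₁…D_7; terminal Gordon value at t=7 with g = 0.0356; discount at r = 0.165.
D_1 = 6.5596
D_2 = 7.9831
D_3 = 9.7154
D_4 = 11.8236
D_5 = 12.7376
D_6 = 13.7222
D_7 = 14.7829
TV_7 = 15.3092/(0.165−0.0356) = 118.3093
P₀ = Σ Dₜ/(1+r)ᵗ + TV_7/(1+r)^7 = 81.1951

A$81.20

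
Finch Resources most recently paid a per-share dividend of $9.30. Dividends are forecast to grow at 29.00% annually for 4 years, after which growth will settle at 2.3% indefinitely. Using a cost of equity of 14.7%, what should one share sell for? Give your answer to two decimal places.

$173.09

Two-stage DDM. Project D₁…D_4 at 0.29, terminal growth 0.023, discount at r = 0.147.
D_1 = 11.9970
D_2 = 15.4761
D_3 = 19.9642
D_4 = 25.7538
Terminal value at t=4: TV = D_5/(r−g) = 26.3462/(0.147−0.023) = 212.4691
P₀ = 11.9970/(1+0.147)^1 + 15.4761/(1+0.147)^2 + 19.9642/(1+0.147)^3 + 25.7538/(1+0.147)^4 + 212.4691/(1+0.147)^4 = 173.0883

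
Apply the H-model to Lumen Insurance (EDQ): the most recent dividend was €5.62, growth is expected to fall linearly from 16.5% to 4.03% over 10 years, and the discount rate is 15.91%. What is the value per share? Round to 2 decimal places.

H-model: P₀ = D₀[(1+g_L) + H(g_S−g_L)]/(r−g_L), with H = 10/2 = 5.
P₀ = 5.62 × [(1+0.0403) + 5×(0.165−0.0403)] / (0.1591−0.0403)
   = 5.62 × 1.6638 / 0.1188 = 78.7084

€78.71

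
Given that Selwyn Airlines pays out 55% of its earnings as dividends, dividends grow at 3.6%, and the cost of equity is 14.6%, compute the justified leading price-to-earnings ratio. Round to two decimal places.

Justified leading P/E = b/(r−g) = 0.55/(0.146−0.036) = 5.0000

5.00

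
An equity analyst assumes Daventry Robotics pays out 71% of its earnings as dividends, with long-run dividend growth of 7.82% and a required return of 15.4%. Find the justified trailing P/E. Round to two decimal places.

Justified trailing P/E = b(1+g)/(r−g) = 0.71×(1+0.0782)/(0.154−0.0782) = 10.0992

10.10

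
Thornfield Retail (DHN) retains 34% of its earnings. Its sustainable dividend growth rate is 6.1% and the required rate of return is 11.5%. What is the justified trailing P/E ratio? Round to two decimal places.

12.97

Payout ratio b = 1 − 0.34 = 0.66.
Justified trailing P/E = b(1+g)/(r−g) = 0.66×(1+0.061)/(0.115−0.061) = 12.9678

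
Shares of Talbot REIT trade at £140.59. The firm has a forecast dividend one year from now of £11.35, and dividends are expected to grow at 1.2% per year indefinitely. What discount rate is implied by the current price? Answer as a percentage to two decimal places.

9.27%

Rearranging the constant-growth DDM: r = D₁/P₀ + g.
r = 11.3500 / 140.59 + 0.012 = 0.08073 + 0.012 = 0.09273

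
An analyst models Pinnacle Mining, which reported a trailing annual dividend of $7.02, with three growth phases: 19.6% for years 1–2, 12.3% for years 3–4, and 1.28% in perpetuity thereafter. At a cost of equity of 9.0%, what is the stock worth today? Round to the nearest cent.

Three-stage DDM. Project D₁…D_4; terminal Gordon value at t=4 with g = 0.0128; discount at r = 0.09.
D_1 = 8.3959
D_2 = 10.0415
D_3 = 11.2766
D_4 = 12.6637
TV_4 = 12.8257/(0.09−0.0128) = 166.1366
P₀ = Σ Dₜ/(1+r)ᵗ + TV_4/(1+r)^4 = 151.5287

$151.53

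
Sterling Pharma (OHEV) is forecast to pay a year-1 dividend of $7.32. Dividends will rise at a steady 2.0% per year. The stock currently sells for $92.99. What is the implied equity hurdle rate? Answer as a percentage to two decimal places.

Rearranging the constant-growth DDM: r = D₁/P₀ + g.
r = 7.3200 / 92.99 + 0.02 = 0.07872 + 0.02 = 0.09872

9.87%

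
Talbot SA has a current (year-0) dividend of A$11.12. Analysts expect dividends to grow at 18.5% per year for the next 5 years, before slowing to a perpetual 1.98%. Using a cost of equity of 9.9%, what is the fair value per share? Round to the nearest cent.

Two-stage DDM. Project D₁…D_5 at 0.185, terminal growth 0.0198, discount at r = 0.099.
D_1 = 13.1772
D_2 = 15.6150
D_3 = 18.5038
D_4 = 21.9269
D_5 = 25.9834
Terminal value at t=5: TV = D_6/(r−g) = 26.4979/(0.099−0.0198) = 334.5695
P₀ = 13.1772/(1+0.099)^1 + 15.6150/(1+0.099)^2 + 18.5038/(1+0.099)^3 + 21.9269/(1+0.099)^4 + 25.9834/(1+0.099)^5 + 334.5695/(1+0.099)^5 = 278.7851

A$278.79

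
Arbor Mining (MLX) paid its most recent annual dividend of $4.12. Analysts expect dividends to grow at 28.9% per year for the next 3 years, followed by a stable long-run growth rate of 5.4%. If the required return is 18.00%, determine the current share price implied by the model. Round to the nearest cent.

Two-stage DDM. Project D₁…D_3 at 0.289, terminal growth 0.054, discount at r = 0.18.
D_1 = 5.3107
D_2 = 6.8455
D_3 = 8.8238
Terminal value at t=3: TV = D_4/(r−g) = 9.3003/(0.18−0.054) = 73.8118
P₀ = 5.3107/(1+0.18)^1 + 6.8455/(1+0.18)^2 + 8.8238/(1+0.18)^3 + 73.8118/(1+0.18)^3 = 59.7115

$59.71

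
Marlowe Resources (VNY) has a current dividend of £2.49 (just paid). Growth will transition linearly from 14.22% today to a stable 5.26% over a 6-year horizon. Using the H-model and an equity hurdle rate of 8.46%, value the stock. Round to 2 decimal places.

£102.82

H-model: P₀ = D₀[(1+g_L) + H(g_S−g_L)]/(r−g_L), with H = 6/2 = 3.
P₀ = 2.49 × [(1+0.0526) + 3×(0.1422−0.0526)] / (0.0846−0.0526)
   = 2.49 × 1.3214 / 0.032 = 102.8214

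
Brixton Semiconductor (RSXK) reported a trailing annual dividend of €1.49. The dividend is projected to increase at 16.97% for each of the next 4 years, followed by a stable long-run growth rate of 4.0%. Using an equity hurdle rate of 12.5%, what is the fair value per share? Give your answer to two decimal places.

€27.88

Two-stage DDM. Project D₁…D_4 at 0.1697, terminal growth 0.04, discount at r = 0.125.
D_1 = 1.7429
D_2 = 2.0386
D_3 = 2.3846
D_4 = 2.7892
Terminal value at t=4: TV = D_5/(r−g) = 2.9008/(0.125−0.04) = 34.1270
P₀ = 1.7429/(1+0.125)^1 + 2.0386/(1+0.125)^2 + 2.3846/(1+0.125)^3 + 2.7892/(1+0.125)^4 + 34.1270/(1+0.125)^4 = 27.8814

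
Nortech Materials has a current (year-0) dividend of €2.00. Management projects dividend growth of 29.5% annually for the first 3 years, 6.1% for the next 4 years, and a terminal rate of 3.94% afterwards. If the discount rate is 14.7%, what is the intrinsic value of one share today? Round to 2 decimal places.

Three-stage DDM. Project D₁…D_7; terminal Gordon value at t=7 with g = 0.0394; discount at r = 0.147.
D_1 = 2.5900
D_2 = 3.3540
D_3 = 4.3435
D_4 = 4.6084
D_5 = 4.8896
D_6 = 5.1878
D_7 = 5.5043
TV_7 = 5.7212/(0.147−0.0394) = 53.1706
P₀ = Σ Dₜ/(1+r)ᵗ + TV_7/(1+r)^7 = 37.5547

€37.55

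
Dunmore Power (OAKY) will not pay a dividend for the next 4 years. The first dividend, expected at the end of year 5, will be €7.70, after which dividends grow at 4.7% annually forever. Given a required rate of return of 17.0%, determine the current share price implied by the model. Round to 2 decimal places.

Deferred-dividend DDM. At t=4 the remaining stream is a growing perpetuity with first payment D_5 = 7.70.
V_4 = D_5/(r−g) = 7.70/(0.17−0.047) = 62.6016
P₀ = V_4/(1+r)^4 = 62.6016/(1+0.17)^4 = 33.4074

€33.41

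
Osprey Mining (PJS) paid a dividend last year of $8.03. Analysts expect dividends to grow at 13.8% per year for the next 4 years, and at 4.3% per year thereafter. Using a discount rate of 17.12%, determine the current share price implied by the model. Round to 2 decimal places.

$88.14

Two-stage DDM. Project D₁…D_4 at 0.138, terminal growth 0.043, discount at r = 0.1712.
D_1 = 9.1381
D_2 = 10.3992
D_3 = 11.8343
D_4 = 13.4674
Terminal value at t=4: TV = D_5/(r−g) = 14.0465/(0.1712−0.043) = 109.5673
P₀ = 9.1381/(1+0.1712)^1 + 10.3992/(1+0.1712)^2 + 11.8343/(1+0.1712)^3 + 13.4674/(1+0.1712)^4 + 109.5673/(1+0.1712)^4 = 88.1387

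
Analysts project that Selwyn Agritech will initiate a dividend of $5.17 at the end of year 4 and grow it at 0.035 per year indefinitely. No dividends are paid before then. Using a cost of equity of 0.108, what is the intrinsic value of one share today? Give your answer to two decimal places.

$52.07

Deferred-dividend DDM. At t=3 the remaining stream is a growing perpetuity with first payment D_4 = 5.17.
V_3 = D_4/(r−g) = 5.17/(0.108−0.035) = 70.8219
P₀ = V_3/(1+r)^3 = 70.8219/(1+0.108)^3 = 52.0653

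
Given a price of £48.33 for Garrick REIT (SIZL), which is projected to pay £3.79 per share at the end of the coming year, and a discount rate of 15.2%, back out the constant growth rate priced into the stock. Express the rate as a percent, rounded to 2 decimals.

From P₀ = D₁/(r − g), the implied growth is g = r − D₁/P₀.
g = 0.152 − 3.79/48.33 = 0.152 − 0.07842 = 0.07358

7.36%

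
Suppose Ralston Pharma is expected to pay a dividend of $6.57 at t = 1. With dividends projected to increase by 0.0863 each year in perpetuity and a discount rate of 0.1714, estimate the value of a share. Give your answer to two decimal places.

Gordon growth model: P₀ = D₁/(r − g), with D₁ = 6.57 given directly.
P₀ = 6.5700 / (0.1714 − 0.0863) = 6.5700 / 0.0851 = 77.2033

$77.20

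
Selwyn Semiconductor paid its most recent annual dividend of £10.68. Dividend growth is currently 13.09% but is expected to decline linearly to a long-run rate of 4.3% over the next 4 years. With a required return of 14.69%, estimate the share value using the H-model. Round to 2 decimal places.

£125.28

H-model: P₀ = D₀[(1+g_L) + H(g_S−g_L)]/(r−g_L), with H = 4/2 = 2.
P₀ = 10.68 × [(1+0.043) + 2×(0.1309−0.043)] / (0.1469−0.043)
   = 10.68 × 1.2188 / 0.1039 = 125.2818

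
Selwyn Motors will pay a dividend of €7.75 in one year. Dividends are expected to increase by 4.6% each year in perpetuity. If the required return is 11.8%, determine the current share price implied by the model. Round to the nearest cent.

€107.64

Gordon growth model: P₀ = D₁/(r − g), with D₁ = 7.75 given directly.
P₀ = 7.7500 / (0.118 − 0.046) = 7.7500 / 0.072 = 107.6389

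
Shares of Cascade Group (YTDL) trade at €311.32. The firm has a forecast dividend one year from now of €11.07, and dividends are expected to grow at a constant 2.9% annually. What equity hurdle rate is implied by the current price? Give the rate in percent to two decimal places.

6.46%

Rearranging the constant-growth DDM: r = D₁/P₀ + g.
r = 11.0700 / 311.32 + 0.029 = 0.03556 + 0.029 = 0.06456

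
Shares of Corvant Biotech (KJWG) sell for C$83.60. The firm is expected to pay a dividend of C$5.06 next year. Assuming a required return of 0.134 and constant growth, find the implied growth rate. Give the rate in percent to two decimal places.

From P₀ = D₁/(r − g), the implied growth is g = r − D₁/P₀.
g = 0.134 − 5.06/83.60 = 0.134 − 0.06053 = 0.07347

7.35%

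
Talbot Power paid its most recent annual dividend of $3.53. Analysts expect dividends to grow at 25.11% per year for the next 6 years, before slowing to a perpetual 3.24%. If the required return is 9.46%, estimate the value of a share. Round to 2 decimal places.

$165.33

Two-stage DDM. Project D₁…D_6 at 0.2511, terminal growth 0.0324, discount at r = 0.0946.
D_1 = 4.4164
D_2 = 5.5253
D_3 = 6.9127
D_4 = 8.6485
D_5 = 10.8202
D_6 = 13.5371
Terminal value at t=6: TV = D_7/(r−g) = 13.9757/(0.0946−0.0324) = 224.6904
P₀ = 4.4164/(1+0.0946)^1 + 5.5253/(1+0.0946)^2 + 6.9127/(1+0.0946)^3 + 8.6485/(1+0.0946)^4 + 10.8202/(1+0.0946)^5 + 13.5371/(1+0.0946)^6 + 224.6904/(1+0.0946)^6 = 165.3305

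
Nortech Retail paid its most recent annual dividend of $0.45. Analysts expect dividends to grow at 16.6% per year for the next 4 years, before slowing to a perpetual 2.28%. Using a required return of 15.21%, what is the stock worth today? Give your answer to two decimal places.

Two-stage DDM. Project D₁…D_4 at 0.166, terminal growth 0.0228, discount at r = 0.1521.
D_1 = 0.5247
D_2 = 0.6118
D_3 = 0.7134
D_4 = 0.8318
Terminal value at t=4: TV = D_5/(r−g) = 0.8507/(0.1521−0.0228) = 6.5796
P₀ = 0.5247/(1+0.1521)^1 + 0.6118/(1+0.1521)^2 + 0.7134/(1+0.1521)^3 + 0.8318/(1+0.1521)^4 + 6.5796/(1+0.1521)^4 = 5.5895

$5.59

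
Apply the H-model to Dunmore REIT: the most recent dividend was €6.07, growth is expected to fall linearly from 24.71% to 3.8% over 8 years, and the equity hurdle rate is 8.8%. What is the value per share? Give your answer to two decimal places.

€227.55

H-model: P₀ = D₀[(1+g_L) + H(g_S−g_L)]/(r−g_L), with H = 8/2 = 4.
P₀ = 6.07 × [(1+0.038) + 4×(0.2471−0.038)] / (0.088−0.038)
   = 6.07 × 1.8744 / 0.05 = 227.5522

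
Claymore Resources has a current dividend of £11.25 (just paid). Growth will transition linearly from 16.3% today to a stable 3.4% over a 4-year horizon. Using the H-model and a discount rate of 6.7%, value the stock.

H-model: P₀ = D₀[(1+g_L) + H(g_S−g_L)]/(r−g_L), with H = 4/2 = 2.
P₀ = 11.25 × [(1+0.034) + 2×(0.163−0.034)] / (0.067−0.034)
   = 11.25 × 1.2920 / 0.033 = 440.4545

£440.45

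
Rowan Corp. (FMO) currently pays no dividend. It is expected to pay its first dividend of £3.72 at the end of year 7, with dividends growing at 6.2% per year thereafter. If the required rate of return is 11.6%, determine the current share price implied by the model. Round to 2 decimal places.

£35.66

Deferred-dividend DDM. At t=6 the remaining stream is a growing perpetuity with first payment D_7 = 3.72.
V_6 = D_7/(r−g) = 3.72/(0.116−0.062) = 68.8889
P₀ = V_6/(1+r)^6 = 68.8889/(1+0.116)^6 = 35.6586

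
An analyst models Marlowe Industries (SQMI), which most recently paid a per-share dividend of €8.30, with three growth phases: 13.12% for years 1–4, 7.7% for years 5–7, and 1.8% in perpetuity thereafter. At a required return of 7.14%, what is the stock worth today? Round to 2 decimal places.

Three-stage DDM. Project D₁…D_7; terminal Gordon value at t=7 with g = 0.018; discount at r = 0.0714.
D_1 = 9.3890
D_2 = 10.6208
D_3 = 12.0142
D_4 = 13.5905
D_5 = 14.6370
D_6 = 15.7640
D_7 = 16.9779
TV_7 = 17.2835/(0.0714−0.018) = 323.6602
P₀ = Σ Dₜ/(1+r)ᵗ + TV_7/(1+r)^7 = 269.0881

€269.09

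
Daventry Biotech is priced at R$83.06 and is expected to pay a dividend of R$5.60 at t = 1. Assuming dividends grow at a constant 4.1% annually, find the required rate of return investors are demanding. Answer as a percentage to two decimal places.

Rearranging the constant-growth DDM: r = D₁/P₀ + g.
r = 5.6000 / 83.06 + 0.041 = 0.06742 + 0.041 = 0.10842

10.84%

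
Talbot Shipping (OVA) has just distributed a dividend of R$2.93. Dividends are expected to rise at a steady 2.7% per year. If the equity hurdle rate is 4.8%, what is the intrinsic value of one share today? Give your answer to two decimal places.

R$143.29

Gordon growth model: P₀ = D₁/(r − g). D₁ = 2.93 × (1 + 0.027) = 3.0091.
P₀ = 3.0091 / (0.048 − 0.027) = 3.0091 / 0.021 = 143.2910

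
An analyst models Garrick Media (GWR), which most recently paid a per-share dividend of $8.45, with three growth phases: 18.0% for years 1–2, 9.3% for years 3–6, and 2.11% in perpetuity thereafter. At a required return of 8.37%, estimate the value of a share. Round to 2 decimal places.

Three-stage DDM. Project D₁…D_6; terminal Gordon value at t=6 with g = 0.0211; discount at r = 0.0837.
D_1 = 9.9710
D_2 = 11.7658
D_3 = 12.8600
D_4 = 14.0560
D_5 = 15.3632
D_6 = 16.7920
TV_6 = 17.1463/(0.0837−0.0211) = 273.9021
P₀ = Σ Dₜ/(1+r)ᵗ + TV_6/(1+r)^6 = 229.2595

$229.26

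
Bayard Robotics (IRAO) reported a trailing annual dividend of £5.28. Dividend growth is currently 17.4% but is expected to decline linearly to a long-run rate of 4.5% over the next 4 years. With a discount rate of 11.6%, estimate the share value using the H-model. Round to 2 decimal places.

£96.90

H-model: P₀ = D₀[(1+g_L) + H(g_S−g_L)]/(r−g_L), with H = 4/2 = 2.
P₀ = 5.28 × [(1+0.045) + 2×(0.174−0.045)] / (0.116−0.045)
   = 5.28 × 1.3030 / 0.071 = 96.8992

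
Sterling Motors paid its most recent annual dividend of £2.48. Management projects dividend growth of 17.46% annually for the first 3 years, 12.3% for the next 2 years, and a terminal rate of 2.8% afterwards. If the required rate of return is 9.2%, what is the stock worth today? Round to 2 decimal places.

Three-stage DDM. Project D₁…D_5; terminal Gordon value at t=5 with g = 0.028; discount at r = 0.092.
D_1 = 2.9130
D_2 = 3.4216
D_3 = 4.0190
D_4 = 4.5134
D_5 = 5.0685
TV_5 = 5.2104/(0.092−0.028) = 81.4131
P₀ = Σ Dₜ/(1+r)ᵗ + TV_5/(1+r)^5 = 67.4917

£67.49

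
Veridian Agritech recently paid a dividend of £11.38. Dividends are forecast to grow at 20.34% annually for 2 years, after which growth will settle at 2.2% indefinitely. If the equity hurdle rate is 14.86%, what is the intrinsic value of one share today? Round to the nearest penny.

£125.26

Two-stage DDM. Project D₁…D_2 at 0.2034, terminal growth 0.022, discount at r = 0.1486.
D_1 = 13.6947
D_2 = 16.4802
Terminal value at t=2: TV = D_3/(r−g) = 16.8428/(0.1486−0.022) = 133.0392
P₀ = 13.6947/(1+0.1486)^1 + 16.4802/(1+0.1486)^2 + 133.0392/(1+0.1486)^2 = 125.2568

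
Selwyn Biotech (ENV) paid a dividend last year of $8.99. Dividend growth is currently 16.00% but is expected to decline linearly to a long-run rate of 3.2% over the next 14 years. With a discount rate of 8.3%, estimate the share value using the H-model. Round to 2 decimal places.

H-model: P₀ = D₀[(1+g_L) + H(g_S−g_L)]/(r−g_L), with H = 14/2 = 7.
P₀ = 8.99 × [(1+0.032) + 7×(0.16−0.032)] / (0.083−0.032)
   = 8.99 × 1.9280 / 0.051 = 339.8573

$339.86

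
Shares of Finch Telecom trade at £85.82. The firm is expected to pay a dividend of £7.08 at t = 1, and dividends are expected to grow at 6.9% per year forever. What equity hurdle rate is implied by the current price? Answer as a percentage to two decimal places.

Rearranging the constant-growth DDM: r = D₁/P₀ + g.
r = 7.0800 / 85.82 + 0.069 = 0.08250 + 0.069 = 0.15150

15.15%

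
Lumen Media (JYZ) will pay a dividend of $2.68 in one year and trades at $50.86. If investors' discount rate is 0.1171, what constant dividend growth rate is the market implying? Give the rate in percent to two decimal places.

From P₀ = D₁/(r − g), the implied growth is g = r − D₁/P₀.
g = 0.1171 − 2.68/50.86 = 0.1171 − 0.05269 = 0.06441

6.44%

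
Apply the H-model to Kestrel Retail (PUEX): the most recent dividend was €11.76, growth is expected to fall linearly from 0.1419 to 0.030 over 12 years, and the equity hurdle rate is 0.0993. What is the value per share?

H-model: P₀ = D₀[(1+g_L) + H(g_S−g_L)]/(r−g_L), with H = 12/2 = 6.
P₀ = 11.76 × [(1+0.03) + 6×(0.1419−0.03)] / (0.0993−0.03)
   = 11.76 × 1.7014 / 0.0693 = 288.7224

€288.72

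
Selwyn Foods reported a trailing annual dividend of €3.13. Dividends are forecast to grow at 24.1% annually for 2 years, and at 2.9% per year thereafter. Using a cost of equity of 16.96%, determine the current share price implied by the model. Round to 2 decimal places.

€32.63

Two-stage DDM. Project D₁…D_2 at 0.241, terminal growth 0.029, discount at r = 0.1696.
D_1 = 3.8843
D_2 = 4.8205
Terminal value at t=2: TV = D_3/(r−g) = 4.9602/(0.1696−0.029) = 35.2791
P₀ = 3.8843/(1+0.1696)^1 + 4.8205/(1+0.1696)^2 + 35.2791/(1+0.1696)^2 = 32.6344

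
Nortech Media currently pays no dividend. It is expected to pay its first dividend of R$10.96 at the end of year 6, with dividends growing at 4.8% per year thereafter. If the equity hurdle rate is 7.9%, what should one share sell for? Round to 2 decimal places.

Deferred-dividend DDM. At t=5 the remaining stream is a growing perpetuity with first payment D_6 = 10.96.
V_5 = D_6/(r−g) = 10.96/(0.079−0.048) = 353.5484
P₀ = V_5/(1+r)^5 = 353.5484/(1+0.079)^5 = 241.7362

R$241.74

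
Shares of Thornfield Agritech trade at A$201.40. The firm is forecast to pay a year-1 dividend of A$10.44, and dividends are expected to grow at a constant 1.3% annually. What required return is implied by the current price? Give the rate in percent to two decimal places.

Rearranging the constant-growth DDM: r = D₁/P₀ + g.
r = 10.4400 / 201.40 + 0.013 = 0.05184 + 0.013 = 0.06484

6.48%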